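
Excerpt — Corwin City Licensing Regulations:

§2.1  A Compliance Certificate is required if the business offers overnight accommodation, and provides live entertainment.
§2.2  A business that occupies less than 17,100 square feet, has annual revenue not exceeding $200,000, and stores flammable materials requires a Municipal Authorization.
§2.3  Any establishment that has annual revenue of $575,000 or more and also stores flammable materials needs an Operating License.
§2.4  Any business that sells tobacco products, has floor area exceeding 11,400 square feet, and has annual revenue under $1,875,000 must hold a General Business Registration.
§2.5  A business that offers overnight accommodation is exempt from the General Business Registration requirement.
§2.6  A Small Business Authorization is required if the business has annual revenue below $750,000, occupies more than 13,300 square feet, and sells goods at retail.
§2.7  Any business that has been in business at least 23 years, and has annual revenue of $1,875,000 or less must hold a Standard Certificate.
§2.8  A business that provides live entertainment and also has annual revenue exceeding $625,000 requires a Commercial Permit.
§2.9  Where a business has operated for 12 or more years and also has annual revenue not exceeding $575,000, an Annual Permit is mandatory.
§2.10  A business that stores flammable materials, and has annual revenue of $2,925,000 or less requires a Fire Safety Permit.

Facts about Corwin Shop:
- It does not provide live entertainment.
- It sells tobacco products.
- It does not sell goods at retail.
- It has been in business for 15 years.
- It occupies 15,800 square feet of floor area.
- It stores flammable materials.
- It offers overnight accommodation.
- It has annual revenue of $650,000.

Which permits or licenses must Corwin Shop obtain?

Fire Safety Permit, Operating License

§2.1 offers overnight accommodation; does not provide live entertainment → Compliance Certificate not required.
§2.2 floor area 15,800 square feet < 17,100 square feet; revenue $650,000 > $200,000; stores flammable materials → Municipal Authorization not required.
§2.3 revenue $650,000 ≥ $575,000; stores flammable materials → Operating License required.
§2.4 sells tobacco products; floor area 15,800 square feet > 11,400 square feet; revenue $650,000 < $1,875,000 → General Business Registration required.
§2.5 offers overnight accommodation → exempt from General Business Registration.
§2.6 revenue $650,000 < $750,000; floor area 15,800 square feet > 13,300 square feet; does not sell goods at retail → Small Business Authorization not required.
§2.7 years in business 15 < 23; revenue $650,000 ≤ $1,875,000 → Standard Certificate not required.
§2.8 does not provide live entertainment; revenue $650,000 > $625,000 → Commercial Permit not required.
§2.9 years in business 15 ≥ 12; revenue $650,000 > $575,000 → Annual Permit not required.
§2.10 stores flammable materials; revenue $650,000 ≤ $2,925,000 → Fire Safety Permit required.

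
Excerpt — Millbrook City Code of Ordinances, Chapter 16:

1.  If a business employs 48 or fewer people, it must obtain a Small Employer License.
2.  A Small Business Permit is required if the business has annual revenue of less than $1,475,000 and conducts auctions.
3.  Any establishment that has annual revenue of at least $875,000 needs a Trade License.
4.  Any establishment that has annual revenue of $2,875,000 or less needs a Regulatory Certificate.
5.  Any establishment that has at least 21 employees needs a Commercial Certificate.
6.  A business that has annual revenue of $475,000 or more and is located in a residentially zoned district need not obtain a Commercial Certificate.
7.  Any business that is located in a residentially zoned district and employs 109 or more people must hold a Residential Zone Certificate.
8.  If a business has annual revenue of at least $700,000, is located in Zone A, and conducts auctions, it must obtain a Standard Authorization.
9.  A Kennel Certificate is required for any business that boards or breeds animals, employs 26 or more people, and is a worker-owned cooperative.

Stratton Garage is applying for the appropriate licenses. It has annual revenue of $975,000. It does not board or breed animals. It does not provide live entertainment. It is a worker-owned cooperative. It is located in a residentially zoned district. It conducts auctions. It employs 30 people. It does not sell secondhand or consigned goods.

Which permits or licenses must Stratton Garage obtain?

Regulatory Certificate, Small Business Permit, Small Employer License, Trade License

1. employees 30 ≤ 48 → Small Employer License required.
2. revenue $975,000 < $1,475,000; conducts auctions → Small Business Permit required.
3. revenue $975,000 ≥ $875,000 → Trade License required.
4. revenue $975,000 ≤ $2,875,000 → Regulatory Certificate required.
5. employees 30 ≥ 21 → Commercial Certificate required.
6. revenue $975,000 ≥ $475,000; is located in a residentially zoned district → exempt from Commercial Certificate.
7. is located in a residentially zoned district; employees 30 < 109 → Residential Zone Certificate not required.
8. revenue $975,000 ≥ $700,000; is located in a residentially zoned district (not: is located in Zone A); conducts auctions → Standard Authorization not required.
9. does not board or breed animals; employees 30 ≥ 26; is a worker-owned cooperative → Kennel Certificate not required.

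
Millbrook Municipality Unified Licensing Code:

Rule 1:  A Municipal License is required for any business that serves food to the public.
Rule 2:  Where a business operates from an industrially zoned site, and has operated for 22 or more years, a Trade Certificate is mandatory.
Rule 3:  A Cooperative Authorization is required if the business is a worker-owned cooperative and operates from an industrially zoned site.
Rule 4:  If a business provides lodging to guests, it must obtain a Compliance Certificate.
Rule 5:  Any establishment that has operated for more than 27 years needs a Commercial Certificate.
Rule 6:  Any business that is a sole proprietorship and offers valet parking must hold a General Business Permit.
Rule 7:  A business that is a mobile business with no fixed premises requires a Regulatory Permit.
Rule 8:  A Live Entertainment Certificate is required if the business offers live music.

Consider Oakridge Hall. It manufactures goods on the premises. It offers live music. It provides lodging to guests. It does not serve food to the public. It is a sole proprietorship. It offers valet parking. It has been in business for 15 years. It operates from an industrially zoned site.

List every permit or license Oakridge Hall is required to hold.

Compliance Certificate, General Business Permit, Live Entertainment Certificate

Rule 1: does not serve food to the public → Municipal License not required.
Rule 2: operates from an industrially zoned site; years in business 15 < 22 → Trade Certificate not required.
Rule 3: is a sole proprietorship (not: is a worker-owned cooperative); operates from an industrially zoned site → Cooperative Authorization not required.
Rule 4: provides lodging to guests → Compliance Certificate required.
Rule 5: years in business 15 ≤ 27 → Commercial Certificate not required.
Rule 6: is a sole proprietorship; offers valet parking → General Business Permit required.
Rule 7: operates from an industrially zoned site (not: is a mobile business with no fixed premises) → Regulatory Permit not required.
Rule 8: offers live music → Live Entertainment Certificate required.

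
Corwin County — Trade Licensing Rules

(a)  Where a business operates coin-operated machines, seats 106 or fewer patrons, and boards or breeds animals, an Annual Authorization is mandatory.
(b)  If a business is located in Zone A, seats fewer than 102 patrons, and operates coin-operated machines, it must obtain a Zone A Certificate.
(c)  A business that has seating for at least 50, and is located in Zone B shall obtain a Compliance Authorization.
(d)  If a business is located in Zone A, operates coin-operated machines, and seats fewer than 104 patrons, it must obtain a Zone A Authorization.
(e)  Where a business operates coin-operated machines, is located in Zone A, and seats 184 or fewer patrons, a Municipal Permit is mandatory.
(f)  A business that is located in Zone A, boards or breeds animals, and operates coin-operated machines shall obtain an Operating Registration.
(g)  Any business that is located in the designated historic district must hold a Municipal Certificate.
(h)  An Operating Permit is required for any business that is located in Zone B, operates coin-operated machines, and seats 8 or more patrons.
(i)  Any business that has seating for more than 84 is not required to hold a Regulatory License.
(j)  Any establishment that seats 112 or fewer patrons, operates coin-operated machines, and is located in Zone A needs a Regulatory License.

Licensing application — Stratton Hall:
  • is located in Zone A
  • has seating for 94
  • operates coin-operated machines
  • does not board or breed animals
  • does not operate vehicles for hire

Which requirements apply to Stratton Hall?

(a) operates coin-operated machines; seating 94 ≤ 106; does not board or breed animals → Annual Authorization not required.
(b) is located in Zone A; seating 94 < 102; operates coin-operated machines → Zone A Certificate required.
(c) seating 94 ≥ 50; is located in Zone A (not: is located in Zone B) → Compliance Authorization not required.
(d) is located in Zone A; operates coin-operated machines; seating 94 < 104 → Zone A Authorization required.
(e) operates coin-operated machines; is located in Zone A; seating 94 ≤ 184 → Municipal Permit required.
(f) is located in Zone A; does not board or breed animals; operates coin-operated machines → Operating Registration not required.
(g) is located in Zone A (not: is located in the designated historic district) → Municipal Certificate not required.
(h) is located in Zone A (not: is located in Zone B); operates coin-operated machines; seating 94 ≥ 8 → Operating Permit not required.
(i) seating 94 > 84 → exempt from Regulatory License.
(j) seating 94 ≤ 112; operates coin-operated machines; is located in Zone A → Regulatory License required.

Municipal Permit, Zone A Authorization, Zone A Certificate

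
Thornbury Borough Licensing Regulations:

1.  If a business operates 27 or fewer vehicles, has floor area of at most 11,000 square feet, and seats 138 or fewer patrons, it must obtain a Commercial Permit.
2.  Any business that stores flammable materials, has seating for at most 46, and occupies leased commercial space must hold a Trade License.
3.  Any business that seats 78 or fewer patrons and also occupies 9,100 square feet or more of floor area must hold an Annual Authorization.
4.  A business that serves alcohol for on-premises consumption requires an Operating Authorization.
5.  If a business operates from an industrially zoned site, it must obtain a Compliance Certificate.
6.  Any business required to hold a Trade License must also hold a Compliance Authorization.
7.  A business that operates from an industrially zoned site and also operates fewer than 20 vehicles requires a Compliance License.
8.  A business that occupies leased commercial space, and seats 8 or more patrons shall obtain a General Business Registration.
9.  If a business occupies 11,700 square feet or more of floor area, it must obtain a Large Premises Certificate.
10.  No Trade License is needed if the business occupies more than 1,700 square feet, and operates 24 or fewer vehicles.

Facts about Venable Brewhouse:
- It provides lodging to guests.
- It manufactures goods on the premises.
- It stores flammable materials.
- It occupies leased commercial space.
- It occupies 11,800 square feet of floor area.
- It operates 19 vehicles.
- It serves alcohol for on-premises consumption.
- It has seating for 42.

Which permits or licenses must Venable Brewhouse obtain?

Annual Authorization, General Business Registration, Large Premises Certificate, Operating Authorization

1. vehicles 19 ≤ 27; floor area 11,800 square feet > 11,000 square feet; seating 42 ≤ 138 → Commercial Permit not required.
2. stores flammable materials; seating 42 ≤ 46; occupies leased commercial space → Trade License required.
3. seating 42 ≤ 78; floor area 11,800 square feet ≥ 9,100 square feet → Annual Authorization required.
4. serves alcohol for on-premises consumption → Operating Authorization required.
5. occupies leased commercial space (not: operates from an industrially zoned site) → Compliance Certificate not required.
6. Trade License is not required → no effect.
7. occupies leased commercial space (not: operates from an industrially zoned site); vehicles 19 < 20 → Compliance License not required.
8. occupies leased commercial space; seating 42 ≥ 8 → General Business Registration required.
9. floor area 11,800 square feet ≥ 11,700 square feet → Large Premises Certificate required.
10. floor area 11,800 square feet > 1,700 square feet; vehicles 19 ≤ 24 → exempt from Trade License.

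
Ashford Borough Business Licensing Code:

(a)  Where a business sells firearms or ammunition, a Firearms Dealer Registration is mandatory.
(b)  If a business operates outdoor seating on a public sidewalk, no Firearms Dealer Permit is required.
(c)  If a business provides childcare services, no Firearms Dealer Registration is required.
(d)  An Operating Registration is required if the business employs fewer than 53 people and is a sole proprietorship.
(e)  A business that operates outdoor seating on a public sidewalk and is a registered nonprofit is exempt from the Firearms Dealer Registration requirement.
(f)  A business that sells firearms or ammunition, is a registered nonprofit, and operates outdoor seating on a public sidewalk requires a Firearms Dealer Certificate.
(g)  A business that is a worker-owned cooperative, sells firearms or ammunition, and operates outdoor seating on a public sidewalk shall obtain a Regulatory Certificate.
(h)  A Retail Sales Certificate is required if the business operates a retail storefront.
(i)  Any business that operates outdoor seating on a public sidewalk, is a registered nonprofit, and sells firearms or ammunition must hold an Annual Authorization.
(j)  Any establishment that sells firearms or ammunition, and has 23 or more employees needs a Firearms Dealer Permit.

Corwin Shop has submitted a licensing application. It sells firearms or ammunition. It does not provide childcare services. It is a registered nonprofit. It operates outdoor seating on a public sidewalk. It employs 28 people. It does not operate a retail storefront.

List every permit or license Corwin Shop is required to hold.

(a) sells firearms or ammunition → Firearms Dealer Registration required.
(b) operates outdoor seating on a public sidewalk → exempt from Firearms Dealer Permit.
(c) does not provide childcare services → Firearms Dealer Registration exemption does not apply.
(d) employees 28 < 53; is a registered nonprofit (not: is a sole proprietorship) → Operating Registration not required.
(e) operates outdoor seating on a public sidewalk; is a registered nonprofit → exempt from Firearms Dealer Registration.
(f) sells firearms or ammunition; is a registered nonprofit; operates outdoor seating on a public sidewalk → Firearms Dealer Certificate required.
(g) is a registered nonprofit (not: is a worker-owned cooperative); sells firearms or ammunition; operates outdoor seating on a public sidewalk → Regulatory Certificate not required.
(h) does not operate a retail storefront → Retail Sales Certificate not required.
(i) operates outdoor seating on a public sidewalk; is a registered nonprofit; sells firearms or ammunition → Annual Authorization required.
(j) sells firearms or ammunition; employees 28 ≥ 23 → Firearms Dealer Permit required.

Annual Authorization, Firearms Dealer Certificate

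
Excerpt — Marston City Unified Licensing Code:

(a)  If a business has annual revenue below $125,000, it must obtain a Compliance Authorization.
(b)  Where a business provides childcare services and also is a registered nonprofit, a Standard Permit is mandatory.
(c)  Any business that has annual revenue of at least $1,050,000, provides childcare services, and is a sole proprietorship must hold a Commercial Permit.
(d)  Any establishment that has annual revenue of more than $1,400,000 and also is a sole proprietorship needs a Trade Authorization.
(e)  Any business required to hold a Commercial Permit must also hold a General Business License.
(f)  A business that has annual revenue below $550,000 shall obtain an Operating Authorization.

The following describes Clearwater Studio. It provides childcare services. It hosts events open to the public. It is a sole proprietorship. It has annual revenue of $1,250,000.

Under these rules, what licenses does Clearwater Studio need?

Commercial Permit, General Business License

(a) revenue $1,250,000 ≥ $125,000 → Compliance Authorization not required.
(b) provides childcare services; is a sole proprietorship (not: is a registered nonprofit) → Standard Permit not required.
(c) revenue $1,250,000 ≥ $1,050,000; provides childcare services; is a sole proprietorship → Commercial Permit required.
(d) revenue $1,250,000 ≤ $1,400,000; is a sole proprietorship → Trade Authorization not required.
(e) Commercial Permit is required → General Business License also required.
(f) revenue $1,250,000 ≥ $550,000 → Operating Authorization not required.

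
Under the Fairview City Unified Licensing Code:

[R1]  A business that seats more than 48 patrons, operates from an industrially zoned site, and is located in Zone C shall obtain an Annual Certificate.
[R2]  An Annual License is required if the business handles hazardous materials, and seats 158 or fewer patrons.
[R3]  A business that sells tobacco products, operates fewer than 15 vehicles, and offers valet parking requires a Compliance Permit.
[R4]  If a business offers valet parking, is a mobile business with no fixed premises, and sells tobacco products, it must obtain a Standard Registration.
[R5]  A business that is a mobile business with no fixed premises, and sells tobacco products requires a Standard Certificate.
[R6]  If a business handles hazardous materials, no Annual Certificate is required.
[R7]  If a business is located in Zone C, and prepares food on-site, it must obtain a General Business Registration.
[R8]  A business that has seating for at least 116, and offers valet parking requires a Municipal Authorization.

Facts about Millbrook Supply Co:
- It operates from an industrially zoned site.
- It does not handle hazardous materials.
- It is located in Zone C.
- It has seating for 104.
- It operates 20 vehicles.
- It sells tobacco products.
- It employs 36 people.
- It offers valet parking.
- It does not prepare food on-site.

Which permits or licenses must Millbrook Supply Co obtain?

Annual Certificate

[R1] seating 104 > 48; operates from an industrially zoned site; is located in Zone C → Annual Certificate required.
[R2] does not handle hazardous materials; seating 104 ≤ 158 → Annual License not required.
[R3] sells tobacco products; vehicles 20 ≥ 15; offers valet parking → Compliance Permit not required.
[R4] offers valet parking; operates from an industrially zoned site (not: is a mobile business with no fixed premises); sells tobacco products → Standard Registration not required.
[R5] operates from an industrially zoned site (not: is a mobile business with no fixed premises); sells tobacco products → Standard Certificate not required.
[R6] does not handle hazardous materials → Annual Certificate exemption does not apply.
[R7] is located in Zone C; does not prepare food on-site → General Business Registration not required.
[R8] seating 104 < 116; offers valet parking → Municipal Authorization not required.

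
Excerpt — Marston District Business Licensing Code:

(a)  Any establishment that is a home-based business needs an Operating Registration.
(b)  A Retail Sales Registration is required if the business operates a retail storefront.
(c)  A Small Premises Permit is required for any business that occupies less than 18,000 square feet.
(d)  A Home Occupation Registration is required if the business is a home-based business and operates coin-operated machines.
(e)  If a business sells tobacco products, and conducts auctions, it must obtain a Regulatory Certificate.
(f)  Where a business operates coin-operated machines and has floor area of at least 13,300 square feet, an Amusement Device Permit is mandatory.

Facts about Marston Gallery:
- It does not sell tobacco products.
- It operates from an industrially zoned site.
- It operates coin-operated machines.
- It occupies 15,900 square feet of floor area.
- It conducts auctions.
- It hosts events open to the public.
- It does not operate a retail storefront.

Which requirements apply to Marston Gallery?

Amusement Device Permit, Small Premises Permit

(a) operates from an industrially zoned site (not: is a home-based business) → Operating Registration not required.
(b) does not operate a retail storefront → Retail Sales Registration not required.
(c) floor area 15,900 square feet < 18,000 square feet → Small Premises Permit required.
(d) operates from an industrially zoned site (not: is a home-based business); operates coin-operated machines → Home Occupation Registration not required.
(e) does not sell tobacco products; conducts auctions → Regulatory Certificate not required.
(f) operates coin-operated machines; floor area 15,900 square feet ≥ 13,300 square feet → Amusement Device Permit required.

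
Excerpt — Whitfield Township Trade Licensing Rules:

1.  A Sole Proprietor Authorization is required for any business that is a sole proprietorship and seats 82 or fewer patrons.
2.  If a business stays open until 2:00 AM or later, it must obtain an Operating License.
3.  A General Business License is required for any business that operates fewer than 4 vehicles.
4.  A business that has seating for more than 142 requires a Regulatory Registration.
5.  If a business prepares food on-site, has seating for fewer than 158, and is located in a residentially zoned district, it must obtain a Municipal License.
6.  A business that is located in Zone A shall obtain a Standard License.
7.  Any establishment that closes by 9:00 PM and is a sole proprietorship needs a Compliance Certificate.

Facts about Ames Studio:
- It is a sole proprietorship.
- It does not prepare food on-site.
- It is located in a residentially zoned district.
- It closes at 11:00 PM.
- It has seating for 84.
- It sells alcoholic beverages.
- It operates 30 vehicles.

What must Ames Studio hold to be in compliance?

None

1. is a sole proprietorship; seating 84 > 82 → Sole Proprietor Authorization not required.
2. closes 11:00 PM, at/before 2:00 AM → Operating License not required.
3. vehicles 30 ≥ 4 → General Business License not required.
4. seating 84 ≤ 142 → Regulatory Registration not required.
5. does not prepare food on-site; seating 84 < 158; is located in a residentially zoned district → Municipal License not required.
6. is located in a residentially zoned district (not: is located in Zone A) → Standard License not required.
7. closes 11:00 PM, after 9:00 PM; is a sole proprietorship → Compliance Certificate not required.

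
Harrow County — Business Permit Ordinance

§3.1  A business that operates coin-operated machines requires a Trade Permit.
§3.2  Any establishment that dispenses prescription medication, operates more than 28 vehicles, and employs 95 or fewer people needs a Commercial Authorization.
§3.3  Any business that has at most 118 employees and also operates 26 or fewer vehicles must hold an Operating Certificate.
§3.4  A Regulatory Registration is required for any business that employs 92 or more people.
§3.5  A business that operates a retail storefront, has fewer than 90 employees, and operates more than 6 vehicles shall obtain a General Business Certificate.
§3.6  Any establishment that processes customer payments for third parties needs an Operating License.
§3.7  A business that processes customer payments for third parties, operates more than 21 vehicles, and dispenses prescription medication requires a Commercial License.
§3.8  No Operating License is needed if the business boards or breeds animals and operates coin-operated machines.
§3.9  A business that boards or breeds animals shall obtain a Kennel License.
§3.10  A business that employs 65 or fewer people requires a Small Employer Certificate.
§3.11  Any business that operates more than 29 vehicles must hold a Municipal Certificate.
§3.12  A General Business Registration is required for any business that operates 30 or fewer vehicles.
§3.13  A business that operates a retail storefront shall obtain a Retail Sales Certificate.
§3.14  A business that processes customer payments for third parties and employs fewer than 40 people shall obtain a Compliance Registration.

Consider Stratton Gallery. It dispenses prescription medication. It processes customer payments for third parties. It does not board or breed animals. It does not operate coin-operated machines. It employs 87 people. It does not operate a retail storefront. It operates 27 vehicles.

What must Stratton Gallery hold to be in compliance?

§3.1 does not operate coin-operated machines → Trade Permit not required.
§3.2 dispenses prescription medication; vehicles 27 ≤ 28; employees 87 ≤ 95 → Commercial Authorization not required.
§3.3 employees 87 ≤ 118; vehicles 27 > 26 → Operating Certificate not required.
§3.4 employees 87 < 92 → Regulatory Registration not required.
§3.5 does not operate a retail storefront; employees 87 < 90; vehicles 27 > 6 → General Business Certificate not required.
§3.6 processes customer payments for third parties → Operating License required.
§3.7 processes customer payments for third parties; vehicles 27 > 21; dispenses prescription medication → Commercial License required.
§3.8 does not board or breed animals; does not operate coin-operated machines → Operating License exemption does not apply.
§3.9 does not board or breed animals → Kennel License not required.
§3.10 employees 87 > 65 → Small Employer Certificate not required.
§3.11 vehicles 27 ≤ 29 → Municipal Certificate not required.
§3.12 vehicles 27 ≤ 30 → General Business Registration required.
§3.13 does not operate a retail storefront → Retail Sales Certificate not required.
§3.14 processes customer payments for third parties; employees 87 ≥ 40 → Compliance Registration not required.

Commercial License, General Business Registration, Operating License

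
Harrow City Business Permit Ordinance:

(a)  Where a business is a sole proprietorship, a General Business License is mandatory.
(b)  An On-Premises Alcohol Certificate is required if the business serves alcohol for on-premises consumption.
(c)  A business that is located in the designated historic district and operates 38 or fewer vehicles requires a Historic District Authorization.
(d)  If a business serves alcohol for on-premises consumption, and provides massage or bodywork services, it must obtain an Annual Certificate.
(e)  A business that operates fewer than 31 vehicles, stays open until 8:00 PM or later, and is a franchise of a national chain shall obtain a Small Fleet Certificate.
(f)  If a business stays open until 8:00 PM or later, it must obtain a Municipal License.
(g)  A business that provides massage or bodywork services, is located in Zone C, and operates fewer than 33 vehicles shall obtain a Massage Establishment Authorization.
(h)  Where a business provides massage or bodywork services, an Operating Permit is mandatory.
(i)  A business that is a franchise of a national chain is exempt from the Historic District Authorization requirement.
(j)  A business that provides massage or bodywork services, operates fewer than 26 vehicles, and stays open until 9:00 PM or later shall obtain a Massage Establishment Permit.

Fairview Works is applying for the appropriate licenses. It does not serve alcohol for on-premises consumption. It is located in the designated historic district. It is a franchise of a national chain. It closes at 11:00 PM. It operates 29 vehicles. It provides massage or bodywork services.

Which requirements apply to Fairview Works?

(a) is a franchise of a national chain (not: is a sole proprietorship) → General Business License not required.
(b) does not serve alcohol for on-premises consumption → On-Premises Alcohol Certificate not required.
(c) is located in the designated historic district; vehicles 29 ≤ 38 → Historic District Authorization required.
(d) does not serve alcohol for on-premises consumption; provides massage or bodywork services → Annual Certificate not required.
(e) vehicles 29 < 31; closes 11:00 PM, after 8:00 PM; is a franchise of a national chain → Small Fleet Certificate required.
(f) closes 11:00 PM, after 8:00 PM → Municipal License required.
(g) provides massage or bodywork services; is located in the designated historic district (not: is located in Zone C); vehicles 29 < 33 → Massage Establishment Authorization not required.
(h) provides massage or bodywork services → Operating Permit required.
(i) is a franchise of a national chain → exempt from Historic District Authorization.
(j) provides massage or bodywork services; vehicles 29 ≥ 26; closes 11:00 PM, after 9:00 PM → Massage Establishment Permit not required.

Municipal License, Operating Permit, Small Fleet Certificate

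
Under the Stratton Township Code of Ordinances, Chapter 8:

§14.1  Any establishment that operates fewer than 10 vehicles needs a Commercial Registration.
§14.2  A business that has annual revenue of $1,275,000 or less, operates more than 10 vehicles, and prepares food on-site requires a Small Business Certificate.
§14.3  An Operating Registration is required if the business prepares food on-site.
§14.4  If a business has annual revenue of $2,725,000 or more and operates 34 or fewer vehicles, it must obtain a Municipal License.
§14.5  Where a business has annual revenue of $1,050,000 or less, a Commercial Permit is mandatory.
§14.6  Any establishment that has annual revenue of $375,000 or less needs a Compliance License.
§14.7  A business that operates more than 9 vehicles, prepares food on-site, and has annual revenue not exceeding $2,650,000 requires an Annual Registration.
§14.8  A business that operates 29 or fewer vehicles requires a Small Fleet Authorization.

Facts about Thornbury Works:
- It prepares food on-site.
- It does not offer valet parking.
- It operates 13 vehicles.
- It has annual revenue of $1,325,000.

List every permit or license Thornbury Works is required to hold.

Annual Registration, Operating Registration, Small Fleet Authorization

§14.1 vehicles 13 ≥ 10 → Commercial Registration not required.
§14.2 revenue $1,325,000 > $1,275,000; vehicles 13 > 10; prepares food on-site → Small Business Certificate not required.
§14.3 prepares food on-site → Operating Registration required.
§14.4 revenue $1,325,000 < $2,725,000; vehicles 13 ≤ 34 → Municipal License not required.
§14.5 revenue $1,325,000 > $1,050,000 → Commercial Permit not required.
§14.6 revenue $1,325,000 > $375,000 → Compliance License not required.
§14.7 vehicles 13 > 9; prepares food on-site; revenue $1,325,000 ≤ $2,650,000 → Annual Registration required.
§14.8 vehicles 13 ≤ 29 → Small Fleet Authorization required.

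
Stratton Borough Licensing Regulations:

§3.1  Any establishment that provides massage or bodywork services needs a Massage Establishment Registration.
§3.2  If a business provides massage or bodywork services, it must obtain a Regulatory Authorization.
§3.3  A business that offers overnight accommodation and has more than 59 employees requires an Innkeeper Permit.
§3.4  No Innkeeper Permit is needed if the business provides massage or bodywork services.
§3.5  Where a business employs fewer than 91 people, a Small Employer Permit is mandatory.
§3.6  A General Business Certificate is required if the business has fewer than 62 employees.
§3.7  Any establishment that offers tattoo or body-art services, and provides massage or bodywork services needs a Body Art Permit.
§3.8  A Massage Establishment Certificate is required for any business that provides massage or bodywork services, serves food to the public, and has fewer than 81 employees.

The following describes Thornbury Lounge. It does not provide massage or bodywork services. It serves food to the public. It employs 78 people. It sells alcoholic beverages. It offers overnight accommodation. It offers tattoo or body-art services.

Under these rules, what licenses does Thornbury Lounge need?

§3.1 does not provide massage or bodywork services → Massage Establishment Registration not required.
§3.2 does not provide massage or bodywork services → Regulatory Authorization not required.
§3.3 offers overnight accommodation; employees 78 > 59 → Innkeeper Permit required.
§3.4 does not provide massage or bodywork services → Innkeeper Permit exemption does not apply.
§3.5 employees 78 < 91 → Small Employer Permit required.
§3.6 employees 78 ≥ 62 → General Business Certificate not required.
§3.7 offers tattoo or body-art services; does not provide massage or bodywork services → Body Art Permit not required.
§3.8 does not provide massage or bodywork services; serves food to the public; employees 78 < 81 → Massage Establishment Certificate not required.

Innkeeper Permit, Small Employer Permit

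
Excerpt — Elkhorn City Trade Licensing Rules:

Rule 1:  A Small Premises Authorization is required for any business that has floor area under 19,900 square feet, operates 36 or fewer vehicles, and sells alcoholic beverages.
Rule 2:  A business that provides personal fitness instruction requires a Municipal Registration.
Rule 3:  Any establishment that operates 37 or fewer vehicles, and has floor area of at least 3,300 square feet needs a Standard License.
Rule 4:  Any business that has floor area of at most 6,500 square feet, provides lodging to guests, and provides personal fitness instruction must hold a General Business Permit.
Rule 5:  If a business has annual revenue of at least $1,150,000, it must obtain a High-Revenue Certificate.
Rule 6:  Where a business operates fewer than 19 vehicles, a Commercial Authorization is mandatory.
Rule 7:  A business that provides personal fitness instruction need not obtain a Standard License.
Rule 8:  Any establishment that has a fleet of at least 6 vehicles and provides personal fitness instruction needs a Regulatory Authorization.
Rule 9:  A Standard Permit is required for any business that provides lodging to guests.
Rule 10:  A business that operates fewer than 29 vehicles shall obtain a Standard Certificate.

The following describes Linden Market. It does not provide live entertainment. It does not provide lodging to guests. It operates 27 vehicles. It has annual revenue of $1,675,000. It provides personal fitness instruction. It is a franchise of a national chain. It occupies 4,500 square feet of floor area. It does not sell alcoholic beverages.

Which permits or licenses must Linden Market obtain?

Rule 1: floor area 4,500 square feet < 19,900 square feet; vehicles 27 ≤ 36; does not sell alcoholic beverages → Small Premises Authorization not required.
Rule 2: provides personal fitness instruction → Municipal Registration required.
Rule 3: vehicles 27 ≤ 37; floor area 4,500 square feet ≥ 3,300 square feet → Standard License required.
Rule 4: floor area 4,500 square feet ≤ 6,500 square feet; does not provide lodging to guests; provides personal fitness instruction → General Business Permit not required.
Rule 5: revenue $1,675,000 ≥ $1,150,000 → High-Revenue Certificate required.
Rule 6: vehicles 27 ≥ 19 → Commercial Authorization not required.
Rule 7: provides personal fitness instruction → exempt from Standard License.
Rule 8: vehicles 27 ≥ 6; provides personal fitness instruction → Regulatory Authorization required.
Rule 9: does not provide lodging to guests → Standard Permit not required.
Rule 10: vehicles 27 < 29 → Standard Certificate required.

High-Revenue Certificate, Municipal Registration, Regulatory Authorization, Standard Certificate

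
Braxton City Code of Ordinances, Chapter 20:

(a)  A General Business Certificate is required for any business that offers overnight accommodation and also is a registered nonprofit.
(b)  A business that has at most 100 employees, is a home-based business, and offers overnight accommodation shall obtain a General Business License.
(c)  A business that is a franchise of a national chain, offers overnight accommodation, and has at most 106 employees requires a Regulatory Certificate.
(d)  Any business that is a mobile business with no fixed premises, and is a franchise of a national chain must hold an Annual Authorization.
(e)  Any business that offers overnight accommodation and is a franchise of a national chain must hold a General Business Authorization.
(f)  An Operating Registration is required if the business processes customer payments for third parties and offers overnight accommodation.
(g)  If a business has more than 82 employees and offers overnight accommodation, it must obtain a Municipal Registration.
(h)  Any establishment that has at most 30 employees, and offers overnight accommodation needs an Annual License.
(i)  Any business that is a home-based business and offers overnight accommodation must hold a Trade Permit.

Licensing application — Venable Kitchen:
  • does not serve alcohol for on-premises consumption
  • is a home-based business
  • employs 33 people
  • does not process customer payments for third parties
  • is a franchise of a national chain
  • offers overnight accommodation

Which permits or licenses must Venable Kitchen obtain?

General Business Authorization, General Business License, Regulatory Certificate, Trade Permit

(a) offers overnight accommodation; is a franchise of a national chain (not: is a registered nonprofit) → General Business Certificate not required.
(b) employees 33 ≤ 100; is a home-based business; offers overnight accommodation → General Business License required.
(c) is a franchise of a national chain; offers overnight accommodation; employees 33 ≤ 106 → Regulatory Certificate required.
(d) is a home-based business (not: is a mobile business with no fixed premises); is a franchise of a national chain → Annual Authorization not required.
(e) offers overnight accommodation; is a franchise of a national chain → General Business Authorization required.
(f) does not process customer payments for third parties; offers overnight accommodation → Operating Registration not required.
(g) employees 33 ≤ 82; offers overnight accommodation → Municipal Registration not required.
(h) employees 33 > 30; offers overnight accommodation → Annual License not required.
(i) is a home-based business; offers overnight accommodation → Trade Permit required.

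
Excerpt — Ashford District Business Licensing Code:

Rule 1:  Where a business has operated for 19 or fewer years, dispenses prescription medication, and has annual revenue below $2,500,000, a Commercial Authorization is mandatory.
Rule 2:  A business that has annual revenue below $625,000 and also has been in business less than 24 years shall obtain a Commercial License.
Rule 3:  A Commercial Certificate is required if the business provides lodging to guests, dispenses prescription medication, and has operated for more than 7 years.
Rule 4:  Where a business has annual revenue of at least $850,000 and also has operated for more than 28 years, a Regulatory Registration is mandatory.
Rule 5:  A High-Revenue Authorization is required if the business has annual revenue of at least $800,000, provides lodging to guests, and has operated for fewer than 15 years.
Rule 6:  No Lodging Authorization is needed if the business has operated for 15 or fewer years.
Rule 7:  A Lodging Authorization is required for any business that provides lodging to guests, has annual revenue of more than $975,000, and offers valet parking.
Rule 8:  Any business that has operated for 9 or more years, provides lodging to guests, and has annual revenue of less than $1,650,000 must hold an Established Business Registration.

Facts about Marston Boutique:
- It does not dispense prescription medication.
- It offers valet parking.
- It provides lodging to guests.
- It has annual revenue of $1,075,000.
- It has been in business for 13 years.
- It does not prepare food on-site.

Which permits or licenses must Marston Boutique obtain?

Established Business Registration, High-Revenue Authorization

Rule 1: years in business 13 ≤ 19; does not dispense prescription medication; revenue $1,075,000 < $2,500,000 → Commercial Authorization not required.
Rule 2: revenue $1,075,000 ≥ $625,000; years in business 13 < 24 → Commercial License not required.
Rule 3: provides lodging to guests; does not dispense prescription medication; years in business 13 > 7 → Commercial Certificate not required.
Rule 4: revenue $1,075,000 ≥ $850,000; years in business 13 ≤ 28 → Regulatory Registration not required.
Rule 5: revenue $1,075,000 ≥ $800,000; provides lodging to guests; years in business 13 < 15 → High-Revenue Authorization required.
Rule 6: years in business 13 ≤ 15 → exempt from Lodging Authorization.
Rule 7: provides lodging to guests; revenue $1,075,000 > $975,000; offers valet parking → Lodging Authorization required.
Rule 8: years in business 13 ≥ 9; provides lodging to guests; revenue $1,075,000 < $1,650,000 → Established Business Registration required.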